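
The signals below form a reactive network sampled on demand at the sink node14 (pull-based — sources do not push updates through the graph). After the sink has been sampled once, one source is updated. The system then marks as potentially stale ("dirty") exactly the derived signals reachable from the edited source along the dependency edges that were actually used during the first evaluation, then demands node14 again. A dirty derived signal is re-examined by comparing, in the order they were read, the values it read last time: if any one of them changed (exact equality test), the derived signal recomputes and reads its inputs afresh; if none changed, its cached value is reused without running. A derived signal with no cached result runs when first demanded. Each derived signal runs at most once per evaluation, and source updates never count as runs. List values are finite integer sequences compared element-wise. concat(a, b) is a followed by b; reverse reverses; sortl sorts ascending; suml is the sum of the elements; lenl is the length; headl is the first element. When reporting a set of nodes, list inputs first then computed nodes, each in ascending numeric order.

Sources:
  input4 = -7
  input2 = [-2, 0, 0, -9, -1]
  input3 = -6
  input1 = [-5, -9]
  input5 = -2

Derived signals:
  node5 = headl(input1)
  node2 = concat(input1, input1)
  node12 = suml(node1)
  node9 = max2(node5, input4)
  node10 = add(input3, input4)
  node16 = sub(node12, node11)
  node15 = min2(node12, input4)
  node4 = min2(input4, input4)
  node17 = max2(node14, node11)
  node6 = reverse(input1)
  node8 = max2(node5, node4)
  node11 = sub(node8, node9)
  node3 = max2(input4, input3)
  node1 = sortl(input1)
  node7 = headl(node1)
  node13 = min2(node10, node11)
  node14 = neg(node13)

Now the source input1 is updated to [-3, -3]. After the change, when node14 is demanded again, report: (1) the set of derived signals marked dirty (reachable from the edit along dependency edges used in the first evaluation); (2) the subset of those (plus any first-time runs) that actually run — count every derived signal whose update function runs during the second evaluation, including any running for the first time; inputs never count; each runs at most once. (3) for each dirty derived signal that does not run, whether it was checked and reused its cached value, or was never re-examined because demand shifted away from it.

Initial pass — values computed on the first demand:
  node4 = min2(-7, -7) = -7
  node5 = headl([-5, -9]) = -5
  node8 = max2(-5, -7) = -5
  node9 = max2(-5, -7) = -5
  node10 = add(-6, -7) = -13
  node11 = sub(-5, -5) = 0
  node13 = min2(-13, 0) = -13
  node14 = neg(-13) = 13

Second demand — change propagation:
  node5: re-runs because input1 [-5, -9]->[-3, -3]; new result -3.
  node8: re-runs because node5 -5->-3; new result -3.
  node9: re-runs because node5 -5->-3; new result -3.
  node11: re-runs because node8 -5->-3; node9 -5->-3; new result 0 (unchanged).
  node13: re-examined; everything it read last time is the same (node10 unchanged, node11 unchanged) — cache -13 kept, no run.
  node14: re-examined; everything it read last time is the same (node13 unchanged) — cache 13 kept, no run.

The important point: node11 recomputes to an identical value, and the output ends up unchanged.

Dirty set: node5, node8, node9, node11, node13, node14.
Run set: node5, node8, node9, node11 (4 run).
Re-examined without running (cache reused): node13, node14.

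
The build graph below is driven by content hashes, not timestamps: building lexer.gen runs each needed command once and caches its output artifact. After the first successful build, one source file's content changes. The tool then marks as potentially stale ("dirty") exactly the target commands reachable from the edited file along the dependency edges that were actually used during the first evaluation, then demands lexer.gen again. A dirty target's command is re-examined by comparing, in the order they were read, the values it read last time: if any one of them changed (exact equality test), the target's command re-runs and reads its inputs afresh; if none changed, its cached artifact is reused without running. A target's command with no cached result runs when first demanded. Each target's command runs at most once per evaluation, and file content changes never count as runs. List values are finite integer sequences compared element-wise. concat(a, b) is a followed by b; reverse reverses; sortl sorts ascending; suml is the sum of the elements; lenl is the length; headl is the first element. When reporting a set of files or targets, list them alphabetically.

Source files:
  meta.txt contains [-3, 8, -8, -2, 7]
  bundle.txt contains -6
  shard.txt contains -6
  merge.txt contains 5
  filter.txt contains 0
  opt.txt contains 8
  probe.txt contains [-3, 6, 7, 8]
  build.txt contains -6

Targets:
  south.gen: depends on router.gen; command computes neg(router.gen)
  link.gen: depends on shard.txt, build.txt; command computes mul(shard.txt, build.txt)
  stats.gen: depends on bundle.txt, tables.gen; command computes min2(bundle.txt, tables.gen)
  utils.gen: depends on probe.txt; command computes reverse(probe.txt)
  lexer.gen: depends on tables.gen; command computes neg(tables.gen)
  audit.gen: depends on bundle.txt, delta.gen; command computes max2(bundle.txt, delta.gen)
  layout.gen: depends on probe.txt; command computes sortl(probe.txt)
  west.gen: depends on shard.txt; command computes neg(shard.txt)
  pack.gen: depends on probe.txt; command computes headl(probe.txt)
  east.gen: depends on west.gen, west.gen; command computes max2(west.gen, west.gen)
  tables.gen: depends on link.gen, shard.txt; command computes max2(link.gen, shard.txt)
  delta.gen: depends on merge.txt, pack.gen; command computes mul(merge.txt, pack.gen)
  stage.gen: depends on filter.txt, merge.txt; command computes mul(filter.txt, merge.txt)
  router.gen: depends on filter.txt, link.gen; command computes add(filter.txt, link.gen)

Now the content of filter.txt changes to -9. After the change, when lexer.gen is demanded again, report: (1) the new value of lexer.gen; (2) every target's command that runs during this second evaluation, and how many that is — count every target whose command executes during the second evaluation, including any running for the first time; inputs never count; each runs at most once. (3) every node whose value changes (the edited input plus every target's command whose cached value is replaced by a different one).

Initial pass — values computed on the first demand:
  link.gen = mul(-6, -6) = 36
  tables.gen = max2(36, -6) = 36
  lexer.gen = neg(36) = -36

Second demand — change propagation:
  no demanded computation ever read filter.txt, so the edit dirties nothing and nothing runs.

The important point: nothing the output needs ever reads filter.txt, so the edit is invisible to it.

lexer.gen now evaluates to -36.
Run set: none (0 run).
Changed values: filter.txt.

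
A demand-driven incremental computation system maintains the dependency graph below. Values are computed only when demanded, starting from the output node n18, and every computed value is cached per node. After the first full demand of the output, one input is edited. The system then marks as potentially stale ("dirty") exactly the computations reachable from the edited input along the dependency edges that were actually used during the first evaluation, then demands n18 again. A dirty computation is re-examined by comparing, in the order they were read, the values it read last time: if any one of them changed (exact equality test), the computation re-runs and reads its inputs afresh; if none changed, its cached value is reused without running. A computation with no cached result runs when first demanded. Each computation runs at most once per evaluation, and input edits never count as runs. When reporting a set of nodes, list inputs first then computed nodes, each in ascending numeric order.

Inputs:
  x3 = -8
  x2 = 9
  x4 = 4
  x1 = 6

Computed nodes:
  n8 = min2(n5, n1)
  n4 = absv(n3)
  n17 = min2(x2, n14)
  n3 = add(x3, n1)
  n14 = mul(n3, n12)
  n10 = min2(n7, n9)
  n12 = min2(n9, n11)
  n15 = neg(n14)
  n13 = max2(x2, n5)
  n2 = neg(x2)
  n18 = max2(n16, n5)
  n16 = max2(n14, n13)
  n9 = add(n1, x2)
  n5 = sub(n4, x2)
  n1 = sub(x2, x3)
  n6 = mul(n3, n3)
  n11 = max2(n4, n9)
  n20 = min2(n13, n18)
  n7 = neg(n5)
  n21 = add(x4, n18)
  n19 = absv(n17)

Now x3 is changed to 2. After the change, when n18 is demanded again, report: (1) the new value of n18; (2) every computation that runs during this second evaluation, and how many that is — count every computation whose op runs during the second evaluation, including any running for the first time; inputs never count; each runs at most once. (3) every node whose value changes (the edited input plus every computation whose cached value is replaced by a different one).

New value of n18: 144.
Computations that run: n1, n3, n9, n11, n12, n14, n16, n18 — 8 in total.
Values that change: x3, n1, n9, n11, n12, n14, n16, n18.
Key observation: the cutoff stops propagation at n4 — its inputs' values are unchanged, so it reuses its cache.

First evaluation (everything demanded from the output):
  n1 = sub(9, -8) = 17
  n3 = add(-8, 17) = 9
  n4 = absv(9) = 9
  n5 = sub(9, 9) = 0
  n9 = add(17, 9) = 26
  n11 = max2(9, 26) = 26
  n12 = min2(26, 26) = 26
  n13 = max2(9, 0) = 9
  n14 = mul(9, 26) = 234
  n16 = max2(234, 9) = 234
  n18 = max2(234, 0) = 234

Propagation after the edit:
  n1: runs — x3 -8->2; result 7.
  n3: runs — x3 -8->2; n1 17->7; result 9 (same value as before).
  n4: checked — values it read are unchanged (n3 unchanged); reused cached 9 without running.
  n5: checked — values it read are unchanged (n4 unchanged, x2 unchanged); reused cached 0 without running.
  n9: runs — n1 17->7; result 16.
  n11: runs — n9 26->16; result 16.
  n12: runs — n9 26->16; n11 26->16; result 16.
  n13: checked — values it read are unchanged (x2 unchanged, n5 unchanged); reused cached 9 without running.
  n14: runs — n12 26->16; result 144.
  n16: runs — n14 234->144; result 144.
  n18: runs — n16 234->144; result 144.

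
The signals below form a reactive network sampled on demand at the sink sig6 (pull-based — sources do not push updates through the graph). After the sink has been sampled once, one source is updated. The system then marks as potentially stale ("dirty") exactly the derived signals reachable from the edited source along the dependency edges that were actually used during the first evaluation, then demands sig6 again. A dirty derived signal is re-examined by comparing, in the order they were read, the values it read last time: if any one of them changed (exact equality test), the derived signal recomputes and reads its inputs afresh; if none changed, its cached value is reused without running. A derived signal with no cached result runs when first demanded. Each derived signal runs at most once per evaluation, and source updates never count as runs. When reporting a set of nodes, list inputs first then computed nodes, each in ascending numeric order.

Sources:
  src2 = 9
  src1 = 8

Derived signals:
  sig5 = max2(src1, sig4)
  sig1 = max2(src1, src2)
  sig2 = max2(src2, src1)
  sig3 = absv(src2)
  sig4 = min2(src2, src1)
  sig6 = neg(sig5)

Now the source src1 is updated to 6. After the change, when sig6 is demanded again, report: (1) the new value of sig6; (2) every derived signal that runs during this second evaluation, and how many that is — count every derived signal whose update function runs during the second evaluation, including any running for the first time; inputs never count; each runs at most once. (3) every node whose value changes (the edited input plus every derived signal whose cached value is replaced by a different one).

Initial pass — values computed on the first demand:
  sig4 = min2(9, 8) = 8
  sig5 = max2(8, 8) = 8
  sig6 = neg(8) = -8

Second demand — change propagation:
  sig4: re-runs because src1 8->6; new result 6.
  sig5: re-runs because src1 8->6; sig4 8->6; new result 6.
  sig6: re-runs because sig5 8->6; new result -6.

sig6 now evaluates to -6.
Run set: sig4, sig5, sig6 (3 run).
Changed values: src1, sig4, sig5, sig6.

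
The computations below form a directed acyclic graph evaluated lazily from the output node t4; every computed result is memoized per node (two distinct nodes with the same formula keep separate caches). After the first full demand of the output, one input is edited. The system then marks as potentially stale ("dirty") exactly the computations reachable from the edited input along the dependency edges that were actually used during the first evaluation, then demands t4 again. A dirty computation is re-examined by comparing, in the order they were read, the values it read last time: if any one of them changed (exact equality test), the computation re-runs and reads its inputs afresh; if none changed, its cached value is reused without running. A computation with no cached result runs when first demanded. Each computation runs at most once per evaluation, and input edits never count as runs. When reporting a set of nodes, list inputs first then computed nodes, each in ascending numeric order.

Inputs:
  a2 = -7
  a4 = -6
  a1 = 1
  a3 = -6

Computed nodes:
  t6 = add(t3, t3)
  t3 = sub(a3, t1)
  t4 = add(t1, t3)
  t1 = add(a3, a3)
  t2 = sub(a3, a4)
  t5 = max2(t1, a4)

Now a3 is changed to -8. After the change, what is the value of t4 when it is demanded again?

Demanding t4 again yields -8.

First demand of the output computes:
  t1 = add(-6, -6) = -12
  t3 = sub(-6, -12) = 6
  t4 = add(-12, 6) = -6

After the edit, cleaning proceeds:
  t1: a read changed (a3 -6->-8; a3 -6->-8) — executes, giving -16.
  t3: a read changed (a3 -6->-8; t1 -12->-16) — executes, giving 8.
  t4: a read changed (t1 -12->-16; t3 6->8) — executes, giving -8.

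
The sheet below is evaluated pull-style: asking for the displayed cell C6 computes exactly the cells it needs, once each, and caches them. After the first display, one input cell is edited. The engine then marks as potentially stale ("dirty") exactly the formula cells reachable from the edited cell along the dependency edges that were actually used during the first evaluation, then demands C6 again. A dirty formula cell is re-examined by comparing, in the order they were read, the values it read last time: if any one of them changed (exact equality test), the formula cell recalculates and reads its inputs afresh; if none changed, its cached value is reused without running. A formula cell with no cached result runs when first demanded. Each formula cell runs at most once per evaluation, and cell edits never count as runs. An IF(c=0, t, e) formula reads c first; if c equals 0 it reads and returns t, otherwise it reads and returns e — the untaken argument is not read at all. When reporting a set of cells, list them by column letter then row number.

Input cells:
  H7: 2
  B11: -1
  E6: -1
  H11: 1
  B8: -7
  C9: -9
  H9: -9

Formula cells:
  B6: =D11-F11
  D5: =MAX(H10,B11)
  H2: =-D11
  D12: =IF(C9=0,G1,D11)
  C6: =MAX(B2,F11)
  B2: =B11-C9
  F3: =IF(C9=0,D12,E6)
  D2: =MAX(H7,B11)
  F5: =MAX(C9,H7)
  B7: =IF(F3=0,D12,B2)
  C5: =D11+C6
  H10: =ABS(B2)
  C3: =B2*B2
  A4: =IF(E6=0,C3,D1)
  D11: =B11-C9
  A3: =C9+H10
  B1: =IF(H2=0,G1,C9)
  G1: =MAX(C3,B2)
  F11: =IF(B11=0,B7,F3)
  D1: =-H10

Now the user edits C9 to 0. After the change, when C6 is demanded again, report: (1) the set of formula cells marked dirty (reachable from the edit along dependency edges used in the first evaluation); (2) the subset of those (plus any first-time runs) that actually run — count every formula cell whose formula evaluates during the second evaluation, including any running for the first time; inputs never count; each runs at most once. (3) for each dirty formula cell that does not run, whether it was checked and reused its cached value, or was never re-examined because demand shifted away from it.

The edit dirties: B2, C6, F3, F11.
7 formula cells run: B2, C3, C6, D12, F3, F11, G1.
No dirty formula cell escaped a run.
Note the branch switch — C3, D12, G1 had no cache and run now for the first time.

First demand of the output computes:
  B2 = -1 - -9 = 8
  F3 = IF(C9=0: C9=-9 -> else branch E6) = -1
  F11 = IF(B11=0: B11=-1 -> else branch F3) = -1
  C6 = MAX(8, -1) = 8

After the edit, cleaning proceeds:
  B2: a read changed (C9 -9->0) — executes, giving -1.
  C3: had never run; runs now, result 1.
  G1: had never run; runs now, result 1.
  D12: had never run; runs now, result 1.
  F3: a read changed (C9 -9->0) — executes, giving 1.
  F11: a read changed (F3 -1->1) — executes, giving 1.
  C6: a read changed (B2 8->-1; F11 -1->1) — executes, giving 1.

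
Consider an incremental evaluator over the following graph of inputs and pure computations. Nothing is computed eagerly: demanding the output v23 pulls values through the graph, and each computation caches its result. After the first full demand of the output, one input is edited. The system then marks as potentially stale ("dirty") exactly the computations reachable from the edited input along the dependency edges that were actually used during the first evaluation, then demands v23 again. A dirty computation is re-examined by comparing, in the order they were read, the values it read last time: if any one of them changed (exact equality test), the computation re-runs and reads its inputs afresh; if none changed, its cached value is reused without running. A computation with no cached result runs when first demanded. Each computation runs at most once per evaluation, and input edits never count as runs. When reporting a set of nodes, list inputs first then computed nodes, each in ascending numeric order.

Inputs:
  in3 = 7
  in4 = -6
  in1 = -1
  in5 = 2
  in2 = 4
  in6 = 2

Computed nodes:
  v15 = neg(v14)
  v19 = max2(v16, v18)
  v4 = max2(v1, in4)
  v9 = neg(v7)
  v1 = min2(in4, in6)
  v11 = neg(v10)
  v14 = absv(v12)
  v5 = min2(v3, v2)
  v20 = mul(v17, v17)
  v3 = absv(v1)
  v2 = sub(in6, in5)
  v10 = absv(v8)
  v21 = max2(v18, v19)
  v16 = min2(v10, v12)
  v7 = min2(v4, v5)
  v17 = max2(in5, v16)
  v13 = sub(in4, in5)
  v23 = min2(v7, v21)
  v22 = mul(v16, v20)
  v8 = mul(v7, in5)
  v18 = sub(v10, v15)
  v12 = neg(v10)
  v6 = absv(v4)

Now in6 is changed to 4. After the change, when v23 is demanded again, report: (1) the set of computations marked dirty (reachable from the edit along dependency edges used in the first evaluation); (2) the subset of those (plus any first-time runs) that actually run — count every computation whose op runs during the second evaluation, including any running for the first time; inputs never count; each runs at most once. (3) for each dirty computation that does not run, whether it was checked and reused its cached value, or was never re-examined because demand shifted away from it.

Dirty set: v1, v2, v3, v4, v5, v7, v8, v10, v12, v14, v15, v16, v18, v19, v21, v23.
Run set: v1, v2, v5, v7 (4 run).
Re-examined without running (cache reused): v3, v4, v8, v10, v12, v14, v15, v16, v18, v19, v21, v23.
The important point: at v3 every value read last time is unchanged, so the dirty flag clears without a run.

Initial pass — values computed on the first demand:
  v1 = min2(-6, 2) = -6
  v2 = sub(2, 2) = 0
  v3 = absv(-6) = 6
  v4 = max2(-6, -6) = -6
  v5 = min2(6, 0) = 0
  v7 = min2(-6, 0) = -6
  v8 = mul(-6, 2) = -12
  v10 = absv(-12) = 12
  v12 = neg(12) = -12
  v14 = absv(-12) = 12
  v15 = neg(12) = -12
  v16 = min2(12, -12) = -12
  v18 = sub(12, -12) = 24
  v19 = max2(-12, 24) = 24
  v21 = max2(24, 24) = 24
  v23 = min2(-6, 24) = -6

Second demand — change propagation:
  v1: re-runs because in6 2->4; new result -6 (unchanged).
  v2: re-runs because in6 2->4; new result 2.
  v3: re-examined; everything it read last time is the same (v1 unchanged) — cache 6 kept, no run.
  v4: re-examined; everything it read last time is the same (v1 unchanged, in4 unchanged) — cache -6 kept, no run.
  v5: re-runs because v2 0->2; new result 2.
  v7: re-runs because v5 0->2; new result -6 (unchanged).
  v8: re-examined; everything it read last time is the same (v7 unchanged, in5 unchanged) — cache -12 kept, no run.
  v10: re-examined; everything it read last time is the same (v8 unchanged) — cache 12 kept, no run.
  v12: re-examined; everything it read last time is the same (v10 unchanged) — cache -12 kept, no run.
  v14: re-examined; everything it read last time is the same (v12 unchanged) — cache 12 kept, no run.
  v15: re-examined; everything it read last time is the same (v14 unchanged) — cache -12 kept, no run.
  v16: re-examined; everything it read last time is the same (v10 unchanged, v12 unchanged) — cache -12 kept, no run.
  v18: re-examined; everything it read last time is the same (v10 unchanged, v15 unchanged) — cache 24 kept, no run.
  v19: re-examined; everything it read last time is the same (v16 unchanged, v18 unchanged) — cache 24 kept, no run.
  v21: re-examined; everything it read last time is the same (v18 unchanged, v19 unchanged) — cache 24 kept, no run.
  v23: re-examined; everything it read last time is the same (v7 unchanged, v21 unchanged) — cache -6 kept, no run.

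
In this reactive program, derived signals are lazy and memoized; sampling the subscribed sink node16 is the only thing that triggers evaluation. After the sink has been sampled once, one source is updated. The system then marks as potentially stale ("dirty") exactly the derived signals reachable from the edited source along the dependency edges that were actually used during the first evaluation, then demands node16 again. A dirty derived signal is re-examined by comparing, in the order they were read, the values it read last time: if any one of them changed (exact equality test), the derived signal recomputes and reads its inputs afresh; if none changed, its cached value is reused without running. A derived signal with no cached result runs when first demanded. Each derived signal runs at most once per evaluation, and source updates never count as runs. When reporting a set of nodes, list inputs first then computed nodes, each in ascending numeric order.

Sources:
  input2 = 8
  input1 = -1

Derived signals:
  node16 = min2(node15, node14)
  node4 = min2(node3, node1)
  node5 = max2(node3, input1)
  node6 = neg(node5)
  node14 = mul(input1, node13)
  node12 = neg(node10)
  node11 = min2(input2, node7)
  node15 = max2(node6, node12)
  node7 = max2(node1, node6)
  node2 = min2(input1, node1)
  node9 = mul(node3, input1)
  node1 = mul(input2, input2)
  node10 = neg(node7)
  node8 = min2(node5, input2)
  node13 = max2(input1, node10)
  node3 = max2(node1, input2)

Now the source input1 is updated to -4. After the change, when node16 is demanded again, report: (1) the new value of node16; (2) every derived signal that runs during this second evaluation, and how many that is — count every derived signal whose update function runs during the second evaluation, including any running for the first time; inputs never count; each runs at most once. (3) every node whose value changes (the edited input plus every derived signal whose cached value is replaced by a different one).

Demanding node16 again yields 16.
4 derived signals run: node5, node13, node14, node16.
The nodes whose values change: input1, node13, node14, node16.
Note where the cutoff bites: node6 is checked, finds nothing changed, and keeps its cache.

First demand of the output computes:
  node1 = mul(8, 8) = 64
  node3 = max2(64, 8) = 64
  node5 = max2(64, -1) = 64
  node6 = neg(64) = -64
  node7 = max2(64, -64) = 64
  node10 = neg(64) = -64
  node12 = neg(-64) = 64
  node13 = max2(-1, -64) = -1
  node14 = mul(-1, -1) = 1
  node15 = max2(-64, 64) = 64
  node16 = min2(64, 1) = 1

After the edit, cleaning proceeds:
  node5: a read changed (input1 -1->-4) — executes, giving 64 — identical to its old value.
  node6: dirty, but its reads are unchanged (node5 unchanged); cached -64 stands.
  node7: dirty, but its reads are unchanged (node1 unchanged, node6 unchanged); cached 64 stands.
  node10: dirty, but its reads are unchanged (node7 unchanged); cached -64 stands.
  node12: dirty, but its reads are unchanged (node10 unchanged); cached 64 stands.
  node13: a read changed (input1 -1->-4) — executes, giving -4.
  node14: a read changed (input1 -1->-4; node13 -1->-4) — executes, giving 16.
  node15: dirty, but its reads are unchanged (node6 unchanged, node12 unchanged); cached 64 stands.
  node16: a read changed (node14 1->16) — executes, giving 16.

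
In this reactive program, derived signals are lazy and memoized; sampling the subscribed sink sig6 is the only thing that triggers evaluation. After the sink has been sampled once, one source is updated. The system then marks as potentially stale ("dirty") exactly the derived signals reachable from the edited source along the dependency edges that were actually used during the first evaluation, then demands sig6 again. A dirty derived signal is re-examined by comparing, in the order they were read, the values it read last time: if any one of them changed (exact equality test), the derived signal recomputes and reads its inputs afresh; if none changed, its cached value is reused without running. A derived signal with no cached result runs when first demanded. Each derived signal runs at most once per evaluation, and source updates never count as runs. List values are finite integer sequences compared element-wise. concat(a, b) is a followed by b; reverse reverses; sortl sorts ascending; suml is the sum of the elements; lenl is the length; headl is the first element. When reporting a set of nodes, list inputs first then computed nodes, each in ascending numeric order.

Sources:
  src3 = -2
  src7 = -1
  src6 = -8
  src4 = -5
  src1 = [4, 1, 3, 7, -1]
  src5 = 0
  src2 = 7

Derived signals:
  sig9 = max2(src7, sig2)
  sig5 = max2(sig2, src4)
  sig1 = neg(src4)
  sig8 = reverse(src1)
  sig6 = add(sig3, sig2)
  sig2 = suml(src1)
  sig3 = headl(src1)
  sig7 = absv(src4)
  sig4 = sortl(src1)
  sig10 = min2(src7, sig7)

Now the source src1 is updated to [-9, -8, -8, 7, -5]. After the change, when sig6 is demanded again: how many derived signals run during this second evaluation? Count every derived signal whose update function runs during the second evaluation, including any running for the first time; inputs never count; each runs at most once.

First demand of the output computes:
  sig2 = suml([4, 1, 3, 7, -1]) = 14
  sig3 = headl([4, 1, 3, 7, -1]) = 4
  sig6 = add(4, 14) = 18

After the edit, cleaning proceeds:
  sig2: a read changed (src1 [4, 1, 3, 7, -1]->[-9, -8, -8, 7, -5]) — executes, giving -23.
  sig3: a read changed (src1 [4, 1, 3, 7, -1]->[-9, -8, -8, 7, -5]) — executes, giving -9.
  sig6: a read changed (sig3 4->-9; sig2 14->-23) — executes, giving -32.

3 derived signals run: sig2, sig3, sig6.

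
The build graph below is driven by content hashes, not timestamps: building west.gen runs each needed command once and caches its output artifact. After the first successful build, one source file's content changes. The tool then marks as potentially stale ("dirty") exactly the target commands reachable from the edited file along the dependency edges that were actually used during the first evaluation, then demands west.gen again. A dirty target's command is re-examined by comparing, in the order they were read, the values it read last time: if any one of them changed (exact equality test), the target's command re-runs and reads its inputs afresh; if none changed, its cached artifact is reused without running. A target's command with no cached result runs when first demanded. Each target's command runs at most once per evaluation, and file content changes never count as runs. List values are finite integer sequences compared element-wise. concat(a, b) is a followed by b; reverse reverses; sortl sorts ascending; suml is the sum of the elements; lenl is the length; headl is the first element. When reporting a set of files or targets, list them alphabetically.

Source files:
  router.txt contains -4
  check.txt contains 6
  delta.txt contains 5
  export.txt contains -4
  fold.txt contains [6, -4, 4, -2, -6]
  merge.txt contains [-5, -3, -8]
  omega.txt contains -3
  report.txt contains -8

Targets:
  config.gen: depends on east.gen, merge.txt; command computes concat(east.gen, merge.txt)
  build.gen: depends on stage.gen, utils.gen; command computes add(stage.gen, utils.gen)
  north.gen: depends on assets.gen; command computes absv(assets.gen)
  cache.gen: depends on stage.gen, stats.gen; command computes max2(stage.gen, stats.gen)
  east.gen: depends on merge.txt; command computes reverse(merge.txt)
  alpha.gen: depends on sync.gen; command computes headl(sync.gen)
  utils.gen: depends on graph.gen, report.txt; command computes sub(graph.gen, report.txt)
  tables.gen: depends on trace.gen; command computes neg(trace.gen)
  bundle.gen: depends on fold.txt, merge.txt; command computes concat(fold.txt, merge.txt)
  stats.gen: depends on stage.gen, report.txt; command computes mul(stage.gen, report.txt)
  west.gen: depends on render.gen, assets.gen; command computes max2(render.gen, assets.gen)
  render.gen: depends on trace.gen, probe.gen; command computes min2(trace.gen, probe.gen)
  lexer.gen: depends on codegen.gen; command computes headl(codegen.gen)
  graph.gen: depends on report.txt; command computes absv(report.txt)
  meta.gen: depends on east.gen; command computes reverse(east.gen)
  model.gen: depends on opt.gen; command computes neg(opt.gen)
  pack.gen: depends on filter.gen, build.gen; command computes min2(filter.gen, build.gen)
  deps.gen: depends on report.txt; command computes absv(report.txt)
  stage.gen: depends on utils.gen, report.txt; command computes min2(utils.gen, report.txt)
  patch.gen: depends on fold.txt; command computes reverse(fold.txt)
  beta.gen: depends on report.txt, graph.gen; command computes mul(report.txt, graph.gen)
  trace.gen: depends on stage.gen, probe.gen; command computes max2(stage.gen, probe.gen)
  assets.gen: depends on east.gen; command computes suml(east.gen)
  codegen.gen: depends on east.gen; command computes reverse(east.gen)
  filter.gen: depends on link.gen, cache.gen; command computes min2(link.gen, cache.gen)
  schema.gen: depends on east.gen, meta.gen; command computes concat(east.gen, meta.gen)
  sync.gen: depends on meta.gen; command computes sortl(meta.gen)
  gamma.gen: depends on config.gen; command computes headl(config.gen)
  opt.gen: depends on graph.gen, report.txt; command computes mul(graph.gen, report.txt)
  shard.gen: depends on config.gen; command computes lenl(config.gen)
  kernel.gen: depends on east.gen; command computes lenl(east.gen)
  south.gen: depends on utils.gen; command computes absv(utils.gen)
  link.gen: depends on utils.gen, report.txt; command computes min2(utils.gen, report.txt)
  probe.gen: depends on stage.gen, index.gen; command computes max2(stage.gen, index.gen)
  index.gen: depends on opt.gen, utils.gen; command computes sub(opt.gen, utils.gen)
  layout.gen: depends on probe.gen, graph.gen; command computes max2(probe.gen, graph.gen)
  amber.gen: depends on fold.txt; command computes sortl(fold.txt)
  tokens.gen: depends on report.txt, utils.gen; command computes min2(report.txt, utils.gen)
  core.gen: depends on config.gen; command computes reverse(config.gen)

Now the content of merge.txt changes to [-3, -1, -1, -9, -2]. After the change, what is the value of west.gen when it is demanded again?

west.gen now evaluates to -8.
The important point: assets.gen recomputes to an identical value, and the output ends up unchanged.

Initial pass — values computed on the first demand:
  east.gen = reverse([-5, -3, -8]) = [-8, -3, -5]
  assets.gen = suml([-8, -3, -5]) = -16
  graph.gen = absv(-8) = 8
  opt.gen = mul(8, -8) = -64
  utils.gen = sub(8, -8) = 16
  index.gen = sub(-64, 16) = -80
  stage.gen = min2(16, -8) = -8
  probe.gen = max2(-8, -80) = -8
  trace.gen = max2(-8, -8) = -8
  render.gen = min2(-8, -8) = -8
  west.gen = max2(-8, -16) = -8

Second demand — change propagation:
  east.gen: re-runs because merge.txt [-5, -3, -8]->[-3, -1, -1, -9, -2]; new result [-2, -9, -1, -1, -3].
  assets.gen: re-runs because east.gen [-8, -3, -5]->[-2, -9, -1, -1, -3]; new result -16 (unchanged).
  west.gen: re-examined; everything it read last time is the same (render.gen unchanged, assets.gen unchanged) — cache -8 kept, no run.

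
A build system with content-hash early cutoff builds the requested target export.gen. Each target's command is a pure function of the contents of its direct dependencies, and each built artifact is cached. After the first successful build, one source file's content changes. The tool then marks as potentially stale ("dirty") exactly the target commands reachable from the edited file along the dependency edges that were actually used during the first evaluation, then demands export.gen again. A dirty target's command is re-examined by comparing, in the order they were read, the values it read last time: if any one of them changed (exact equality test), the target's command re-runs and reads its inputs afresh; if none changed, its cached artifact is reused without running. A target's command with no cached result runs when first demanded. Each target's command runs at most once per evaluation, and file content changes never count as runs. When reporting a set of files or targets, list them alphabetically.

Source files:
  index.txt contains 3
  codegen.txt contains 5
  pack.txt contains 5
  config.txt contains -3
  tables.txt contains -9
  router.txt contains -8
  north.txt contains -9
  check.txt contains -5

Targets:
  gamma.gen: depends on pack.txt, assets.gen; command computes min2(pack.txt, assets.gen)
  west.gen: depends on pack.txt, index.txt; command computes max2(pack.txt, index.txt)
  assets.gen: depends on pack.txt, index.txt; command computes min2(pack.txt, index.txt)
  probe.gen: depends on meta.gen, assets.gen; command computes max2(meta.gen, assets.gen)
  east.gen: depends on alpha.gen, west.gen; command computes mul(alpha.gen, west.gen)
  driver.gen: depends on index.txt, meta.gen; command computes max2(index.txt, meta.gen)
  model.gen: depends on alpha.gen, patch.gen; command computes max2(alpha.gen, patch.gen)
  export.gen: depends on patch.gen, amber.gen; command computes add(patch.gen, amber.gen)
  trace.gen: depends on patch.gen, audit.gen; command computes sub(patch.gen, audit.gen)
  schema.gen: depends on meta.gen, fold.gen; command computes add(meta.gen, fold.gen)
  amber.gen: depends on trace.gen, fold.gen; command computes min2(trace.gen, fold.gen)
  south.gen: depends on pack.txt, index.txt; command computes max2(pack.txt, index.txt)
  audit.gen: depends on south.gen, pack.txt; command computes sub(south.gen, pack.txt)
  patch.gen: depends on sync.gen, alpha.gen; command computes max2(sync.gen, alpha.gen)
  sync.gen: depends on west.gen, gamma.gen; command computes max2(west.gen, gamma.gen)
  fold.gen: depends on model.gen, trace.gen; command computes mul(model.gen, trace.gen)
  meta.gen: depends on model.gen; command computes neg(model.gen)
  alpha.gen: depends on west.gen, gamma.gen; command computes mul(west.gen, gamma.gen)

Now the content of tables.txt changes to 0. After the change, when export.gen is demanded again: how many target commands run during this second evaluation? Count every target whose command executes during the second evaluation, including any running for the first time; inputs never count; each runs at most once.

First evaluation (everything demanded from the output):
  assets.gen = min2(5, 3) = 3
  gamma.gen = min2(5, 3) = 3
  south.gen = max2(5, 3) = 5
  audit.gen = sub(5, 5) = 0
  west.gen = max2(5, 3) = 5
  alpha.gen = mul(5, 3) = 15
  sync.gen = max2(5, 3) = 5
  patch.gen = max2(5, 15) = 15
  model.gen = max2(15, 15) = 15
  trace.gen = sub(15, 0) = 15
  fold.gen = mul(15, 15) = 225
  amber.gen = min2(15, 225) = 15
  export.gen = add(15, 15) = 30

Propagation after the edit:
  tables.txt feeds no computation that the output demands — nothing is marked dirty and nothing runs.

Key observation: tables.txt is never demanded by the output, so the edit triggers no recomputation at all.

Target commands that run: none — 0 in total.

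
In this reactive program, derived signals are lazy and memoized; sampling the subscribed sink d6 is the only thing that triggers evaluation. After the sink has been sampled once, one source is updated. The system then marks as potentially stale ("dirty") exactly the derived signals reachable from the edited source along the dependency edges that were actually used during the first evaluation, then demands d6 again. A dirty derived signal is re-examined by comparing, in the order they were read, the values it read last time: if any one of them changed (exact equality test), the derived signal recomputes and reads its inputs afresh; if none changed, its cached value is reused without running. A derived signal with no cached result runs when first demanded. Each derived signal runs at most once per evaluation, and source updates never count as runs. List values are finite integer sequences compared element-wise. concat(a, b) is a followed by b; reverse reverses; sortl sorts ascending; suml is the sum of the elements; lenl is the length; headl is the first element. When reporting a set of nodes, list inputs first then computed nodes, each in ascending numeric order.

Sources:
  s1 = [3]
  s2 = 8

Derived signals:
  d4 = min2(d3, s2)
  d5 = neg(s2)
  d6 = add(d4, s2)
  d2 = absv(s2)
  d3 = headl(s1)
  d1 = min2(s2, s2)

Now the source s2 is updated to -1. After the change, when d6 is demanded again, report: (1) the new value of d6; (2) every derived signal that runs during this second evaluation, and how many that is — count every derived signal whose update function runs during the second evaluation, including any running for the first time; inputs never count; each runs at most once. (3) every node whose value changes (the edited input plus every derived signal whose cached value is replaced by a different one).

Demanding d6 again yields -2.
2 derived signals run: d4, d6.
The nodes whose values change: s2, d4, d6.

First demand of the output computes:
  d3 = headl([3]) = 3
  d4 = min2(3, 8) = 3
  d6 = add(3, 8) = 11

After the edit, cleaning proceeds:
  d4: a read changed (s2 8->-1) — executes, giving -1.
  d6: a read changed (d4 3->-1; s2 8->-1) — executes, giving -2.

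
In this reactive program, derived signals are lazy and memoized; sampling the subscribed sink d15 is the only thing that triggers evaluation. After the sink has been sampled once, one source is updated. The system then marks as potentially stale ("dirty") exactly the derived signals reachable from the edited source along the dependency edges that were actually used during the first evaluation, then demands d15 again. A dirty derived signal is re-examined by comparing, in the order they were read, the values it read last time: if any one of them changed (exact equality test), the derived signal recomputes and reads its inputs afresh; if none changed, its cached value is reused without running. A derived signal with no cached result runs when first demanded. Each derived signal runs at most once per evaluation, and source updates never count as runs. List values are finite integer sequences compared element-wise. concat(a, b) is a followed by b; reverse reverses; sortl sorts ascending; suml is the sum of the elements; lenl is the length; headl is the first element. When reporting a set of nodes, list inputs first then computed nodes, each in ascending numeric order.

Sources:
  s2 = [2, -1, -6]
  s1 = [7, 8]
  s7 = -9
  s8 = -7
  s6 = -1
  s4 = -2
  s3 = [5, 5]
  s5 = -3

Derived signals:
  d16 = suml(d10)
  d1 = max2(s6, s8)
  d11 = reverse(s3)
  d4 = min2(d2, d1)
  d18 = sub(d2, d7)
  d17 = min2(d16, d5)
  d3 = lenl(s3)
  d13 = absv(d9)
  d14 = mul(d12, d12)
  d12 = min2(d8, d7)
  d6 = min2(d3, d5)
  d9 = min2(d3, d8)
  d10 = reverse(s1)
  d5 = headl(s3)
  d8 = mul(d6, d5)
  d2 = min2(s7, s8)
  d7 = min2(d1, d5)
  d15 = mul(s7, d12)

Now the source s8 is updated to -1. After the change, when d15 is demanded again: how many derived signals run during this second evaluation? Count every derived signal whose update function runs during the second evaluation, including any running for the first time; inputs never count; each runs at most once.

First demand of the output computes:
  d1 = max2(-1, -7) = -1
  d3 = lenl([5, 5]) = 2
  d5 = headl([5, 5]) = 5
  d6 = min2(2, 5) = 2
  d7 = min2(-1, 5) = -1
  d8 = mul(2, 5) = 10
  d12 = min2(10, -1) = -1
  d15 = mul(-9, -1) = 9

After the edit, cleaning proceeds:
  d1: a read changed (s8 -7->-1) — executes, giving -1 — identical to its old value.
  d7: dirty, but its reads are unchanged (d1 unchanged, d5 unchanged); cached -1 stands.
  d12: dirty, but its reads are unchanged (d8 unchanged, d7 unchanged); cached -1 stands.
  d15: dirty, but its reads are unchanged (s7 unchanged, d12 unchanged); cached 9 stands.

Note the absorption at d1: it re-runs yet its value is the same, leaving the output's value untouched.

1 derived signals run: d1.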